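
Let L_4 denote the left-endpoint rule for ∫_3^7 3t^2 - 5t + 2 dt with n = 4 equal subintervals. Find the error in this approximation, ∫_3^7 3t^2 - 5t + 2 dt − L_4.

Exact integral: ∫_3^7 f(t) dt = 224.
L_4 = 176.
Error = 224 − 176 = 48.

48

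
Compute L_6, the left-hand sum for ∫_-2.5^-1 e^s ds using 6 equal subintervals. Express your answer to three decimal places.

0.252

Δs = (-1 − (-2.5))/6 = 0.25.
Left endpoints: -2.5, -2.25, -2, -1.75, -1.5, -1.25.
f(-2.5) ≈ 0.082, f(-2.25) ≈ 0.105, f(-2) ≈ 0.135, f(-1.75) ≈ 0.174, f(-1.5) ≈ 0.223, f(-1.25) ≈ 0.287.
Sum = Δs · [f(-2.5) + f(-2.25) + f(-2) + ...].
Sum ≈ 0.252.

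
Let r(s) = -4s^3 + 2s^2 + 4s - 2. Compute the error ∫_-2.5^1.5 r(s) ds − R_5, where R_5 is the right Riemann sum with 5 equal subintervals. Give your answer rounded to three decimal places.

Exact integral: ∫_-2.5^1.5 r(s) ds ≈ 30.66667.
R_5 = 6.88.
Error ≈ 30.66667 − 6.88 ≈ 23.787.

23.787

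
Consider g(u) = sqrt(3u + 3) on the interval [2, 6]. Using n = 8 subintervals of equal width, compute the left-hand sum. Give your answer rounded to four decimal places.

Δu = (6 − 2)/8 = 0.5.
Left endpoints: 2, 2.5, 3, 3.5, 4, 4.5, 5, 5.5.
g(2) ≈ 3.0000, g(2.5) ≈ 3.2404, g(3) ≈ 3.4641, g(3.5) ≈ 3.6742, g(4) ≈ 3.8730, g(4.5) ≈ 4.0620, g(5) ≈ 4.2426, g(5.5) ≈ 4.4159.
Sum = Δu · [g(2) + g(2.5) + g(3) + ...].
Sum ≈ 14.9861.

14.9861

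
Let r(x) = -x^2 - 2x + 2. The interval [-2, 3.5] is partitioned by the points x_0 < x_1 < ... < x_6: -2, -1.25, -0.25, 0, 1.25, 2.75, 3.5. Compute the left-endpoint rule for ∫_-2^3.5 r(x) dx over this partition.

-3.84375

Subinterval widths: 0.75, 1, 0.25, 1.25, 1.5, 0.75.
Left endpoints: -2, -1.25, -0.25, 0, 1.25, 2.75.
r(-2) = 2, r(-1.25) = 2.9375, r(-0.25) = 2.4375, r(0) = 2, r(1.25) = -2.0625, r(2.75) = -11.0625.
Sum = Σ Δx_i · r(x_i).
Sum = -3.84375.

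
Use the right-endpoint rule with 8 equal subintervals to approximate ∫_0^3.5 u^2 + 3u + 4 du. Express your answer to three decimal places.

51.755

Δu = (3.5 − 0)/8 = 0.4375.
Right endpoints: 0.4375, 0.875, 1.3125, 1.75, 2.1875, 2.625, 3.0625, 3.5.
f(0.4375) = 5.50390625, f(0.875) = 7.390625, f(1.3125) = 9.66015625, f(1.75) = 12.3125, f(2.1875) = 15.34765625, f(2.625) = 18.765625, f(3.0625) = 22.56640625, f(3.5) = 26.75.
Sum = Δu · [f(0.4375) + f(0.875) + f(1.3125) + ...].
Sum ≈ 51.755.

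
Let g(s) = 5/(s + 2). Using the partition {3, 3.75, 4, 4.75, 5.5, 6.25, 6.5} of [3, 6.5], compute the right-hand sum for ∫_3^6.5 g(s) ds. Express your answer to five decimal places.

Subinterval widths: 0.75, 0.25, 0.75, 0.75, 0.75, 0.25.
Right endpoints: 3.75, 4, 4.75, 5.5, 6.25, 6.5.
g(3.75) = 20/23, g(4) = 5/6, g(4.75) = 20/27, g(5.5) = 2/3, g(6.25) = 20/33, g(6.5) = 10/17.
Sum = Σ Δs_i · g(s_i).
Sum ≈ 2.51767.

2.51767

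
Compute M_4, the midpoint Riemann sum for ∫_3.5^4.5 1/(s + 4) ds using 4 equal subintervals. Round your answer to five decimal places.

0.12515

Δs = (4.5 − 3.5)/4 = 0.25.
Midpoints: 3.625, 3.875, 4.125, 4.375.
f(3.625) = 8/61, f(3.875) = 8/63, f(4.125) = 8/65, f(4.375) = 8/67.
Sum = Δs · [f(3.625) + f(3.875) + f(4.125) + f(4.375)].
Sum ≈ 0.12515.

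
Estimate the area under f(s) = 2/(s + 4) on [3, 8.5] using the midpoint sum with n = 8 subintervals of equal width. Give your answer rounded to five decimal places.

Δs = (8.5 − 3)/8 = 0.6875.
Midpoints: 3.34375, 4.03125, 4.71875, 5.40625, 6.09375, 6.78125, 7.46875, 8.15625.
f(3.34375) = 64/235, f(4.03125) = 64/257, f(4.71875) = 64/279, f(5.40625) = 64/301, f(6.09375) = 64/323, f(6.78125) = 64/345, f(7.46875) = 64/367, f(8.15625) = 64/389.
Sum = Δs · [f(3.34375) + f(4.03125) + f(4.71875) + ...].
Sum ≈ 1.15909.

1.15909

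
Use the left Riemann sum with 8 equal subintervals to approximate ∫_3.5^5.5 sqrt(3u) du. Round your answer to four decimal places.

7.2300

Δu = (5.5 − 3.5)/8 = 0.25.
Left endpoints: 3.5, 3.75, 4, 4.25, 4.5, 4.75, 5, 5.25.
f(3.5) ≈ 3.2404, f(3.75) ≈ 3.3541, f(4) ≈ 3.4641, f(4.25) ≈ 3.5707, f(4.5) ≈ 3.6742, f(4.75) ≈ 3.7749, f(5) ≈ 3.8730, f(5.25) ≈ 3.9686.
Sum = Δu · [f(3.5) + f(3.75) + f(4) + ...].
Sum ≈ 7.2300.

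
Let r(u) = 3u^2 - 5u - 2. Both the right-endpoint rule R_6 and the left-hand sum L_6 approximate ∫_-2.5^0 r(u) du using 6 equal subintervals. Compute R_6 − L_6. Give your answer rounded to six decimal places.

-13.020833

R_6 ≈ 19.95659722.
L_6 ≈ 32.97743056.
R_6 − L_6 ≈ -13.020833.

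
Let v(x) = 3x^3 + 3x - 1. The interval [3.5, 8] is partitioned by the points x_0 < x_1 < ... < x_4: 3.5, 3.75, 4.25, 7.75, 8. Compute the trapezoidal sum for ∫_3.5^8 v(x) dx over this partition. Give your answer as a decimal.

3419.47265625

Subinterval widths: 0.25, 0.5, 3.5, 0.25.
v(3.5) = 138.125, v(3.75) = 168.453125, v(4.25) = 242.046875, v(7.75) = 1418.703125, v(8) = 1559.
On each subinterval the trapezoid contributes (Δx_i/2)·[v(x_{i-1}) + v(x_i)].
Sum = 3419.47265625.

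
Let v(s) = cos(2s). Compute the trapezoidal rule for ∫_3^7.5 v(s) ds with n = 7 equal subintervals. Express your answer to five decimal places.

0.39898

Δs = (7.5 − 3)/7 = 9/14.
v(3) ≈ 0.96017, v(51/14) ≈ 0.53817, v(30/7) ≈ -0.65746, v(69/14) ≈ -0.90798, v(39/7) ≈ 0.14675, v(87/14) ≈ 0.99052, v(48/7) ≈ 0.41039, v(7.5) ≈ -0.75969.
T_7 = (Δs/2)·[v(s_0) + 2v(s_1) + ... + 2v(s_{6}) + v(s_7)].
Sum ≈ 0.39898.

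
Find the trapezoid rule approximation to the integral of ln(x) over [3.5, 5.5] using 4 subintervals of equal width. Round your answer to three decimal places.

2.989

Δx = (5.5 − 3.5)/4 = 0.5.
f(3.5) ≈ 1.253, f(4) ≈ 1.386, f(4.5) ≈ 1.504, f(5) ≈ 1.609, f(5.5) ≈ 1.705.
T_4 = (Δx/2)·[f(x_0) + 2f(x_1) + 2f(x_2) + 2f(x_3) + f(x_4)].
Sum ≈ 2.989.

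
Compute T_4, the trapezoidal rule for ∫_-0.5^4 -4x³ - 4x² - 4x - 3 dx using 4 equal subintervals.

Δx = (4 − (-0.5))/4 = 1.125.
f(-0.5) = -1.5, f(0.625) = -8.0390625, f(1.75) = -43.6875, f(2.875) = -142.6171875, f(4) = -339.
T_4 = (Δx/2)·[f(x_0) + 2f(x_1) + 2f(x_2) + 2f(x_3) + f(x_4)].
Sum = -410.16796875.

-410.16796875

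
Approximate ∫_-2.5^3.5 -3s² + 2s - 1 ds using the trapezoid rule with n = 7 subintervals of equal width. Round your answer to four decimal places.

Δs = (3.5 − (-2.5))/7 = 6/7.
f(-2.5) = -24.75, f(-23/14) = -2427/196, f(-11/14) = -867/196, f(1/14) = -171/196, f(13/14) = -339/196, f(25/14) = -1371/196, f(37/14) = -3267/196, f(3.5) = -30.75.
T_7 = (Δs/2)·[f(s_0) + 2f(s_1) + ... + 2f(s_{6}) + f(s_7)].
Sum ≈ -60.7041.

-60.7041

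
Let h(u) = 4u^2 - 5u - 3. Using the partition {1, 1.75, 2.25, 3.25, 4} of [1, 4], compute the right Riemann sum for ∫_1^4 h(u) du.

Subinterval widths: 0.75, 0.5, 1, 0.75.
Right endpoints: 1.75, 2.25, 3.25, 4.
h(1.75) = 0.5, h(2.25) = 6, h(3.25) = 23, h(4) = 41.
Sum = Σ Δu_i · h(u_i).
Sum = 57.125.

57.125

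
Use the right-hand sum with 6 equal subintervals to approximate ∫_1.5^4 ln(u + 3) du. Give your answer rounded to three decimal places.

Δu = (4 − 1.5)/6 = 5/12.
Right endpoints: 23/12, 7/3, 2.75, 19/6, 43/12, 4.
f(23/12) ≈ 1.593, f(7/3) ≈ 1.674, f(2.75) ≈ 1.749, f(19/6) ≈ 1.819, f(43/12) ≈ 1.885, f(4) ≈ 1.946.
Sum = Δu · [f(23/12) + f(7/3) + f(2.75) + ...].
Sum ≈ 4.444.

4.444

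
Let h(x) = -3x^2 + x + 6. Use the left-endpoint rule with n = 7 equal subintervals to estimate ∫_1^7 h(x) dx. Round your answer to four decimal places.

Δx = (7 − 1)/7 = 6/7.
Left endpoints: 1, 13/7, 19/7, 25/7, 31/7, 37/7, 43/7.
h(1) = 4, h(13/7) = -122/49, h(19/7) = -656/49, h(25/7) = -1406/49, h(31/7) = -2372/49, h(37/7) = -3554/49, h(43/7) = -4952/49.
Sum = Δx · [h(1) + h(13/7) + h(19/7) + ...].
Sum ≈ -225.0612.

-225.0612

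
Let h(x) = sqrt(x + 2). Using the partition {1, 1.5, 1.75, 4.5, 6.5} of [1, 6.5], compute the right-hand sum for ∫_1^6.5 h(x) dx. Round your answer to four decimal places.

14.2616

Subinterval widths: 0.5, 0.25, 2.75, 2.
Right endpoints: 1.5, 1.75, 4.5, 6.5.
h(1.5) ≈ 1.8708, h(1.75) ≈ 1.9365, h(4.5) ≈ 2.5495, h(6.5) ≈ 2.9155.
Sum = Σ Δx_i · h(x_i).
Sum ≈ 14.2616.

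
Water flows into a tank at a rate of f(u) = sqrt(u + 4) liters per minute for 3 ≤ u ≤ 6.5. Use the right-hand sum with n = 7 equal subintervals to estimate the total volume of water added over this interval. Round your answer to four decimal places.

10.4837

Δu = (6.5 − 3)/7 = 0.5.
Right endpoints: 3.5, 4, 4.5, 5, 5.5, 6, 6.5.
f(3.5) ≈ 2.7386, f(4) ≈ 2.8284, f(4.5) ≈ 2.9155, f(5) ≈ 3.0000, f(5.5) ≈ 3.0822, f(6) ≈ 3.1623, f(6.5) ≈ 3.2404.
Sum = Δu · [f(3.5) + f(4) + f(4.5) + ...].
Sum ≈ 10.4837.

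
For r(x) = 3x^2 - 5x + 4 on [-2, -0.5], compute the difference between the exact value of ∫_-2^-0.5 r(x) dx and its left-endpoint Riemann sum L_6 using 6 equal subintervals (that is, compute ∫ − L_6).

Exact integral: ∫_-2^-0.5 r(x) dx = 23.25.
L_6 = 25.640625.
Error = 23.25 − 25.640625 = -2.390625.

-2.390625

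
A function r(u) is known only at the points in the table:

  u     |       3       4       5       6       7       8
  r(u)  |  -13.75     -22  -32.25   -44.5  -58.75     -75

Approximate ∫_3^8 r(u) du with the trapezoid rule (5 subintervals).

-201.875

Δu = 1.
T_5 = (1/2)·[(-13.75) + 2·(-22) + 2·(-32.25) + 2·(-44.5) + 2·(-58.75) + (-75)] = -201.875.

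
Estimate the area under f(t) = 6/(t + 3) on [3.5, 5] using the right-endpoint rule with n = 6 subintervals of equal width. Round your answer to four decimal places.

Δt = (5 − 3.5)/6 = 0.25.
Right endpoints: 3.75, 4, 4.25, 4.5, 4.75, 5.
f(3.75) = 8/9, f(4) = 6/7, f(4.25) = 24/29, f(4.5) = 0.8, f(4.75) = 24/31, f(5) = 0.75.
Sum = Δt · [f(3.75) + f(4) + f(4.25) + ...].
Sum ≈ 1.2245.

1.2245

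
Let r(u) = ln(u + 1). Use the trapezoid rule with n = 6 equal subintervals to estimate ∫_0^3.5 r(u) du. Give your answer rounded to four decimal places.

Δu = (3.5 − 0)/6 = 7/12.
r(0) ≈ 0.0000, r(7/12) ≈ 0.4595, r(7/6) ≈ 0.7732, r(1.75) ≈ 1.0116, r(7/3) ≈ 1.2040, r(35/12) ≈ 1.3652, r(3.5) ≈ 1.5041.
T_6 = (Δu/2)·[r(u_0) + 2r(u_1) + ... + 2r(u_{5}) + r(u_6)].
Sum ≈ 3.2466.

3.2466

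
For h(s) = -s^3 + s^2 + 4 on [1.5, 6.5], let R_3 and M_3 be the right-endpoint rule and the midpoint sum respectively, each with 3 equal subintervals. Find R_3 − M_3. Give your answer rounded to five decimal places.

R_3 ≈ -552.7546296.
M_3 ≈ -321.8518519.
R_3 − M_3 ≈ -230.90278.

-230.90278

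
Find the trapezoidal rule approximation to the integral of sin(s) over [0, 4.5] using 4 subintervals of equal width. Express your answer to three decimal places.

Δs = (4.5 − 0)/4 = 1.125.
f(0) ≈ 0.000, f(1.125) ≈ 0.902, f(2.25) ≈ 0.778, f(3.375) ≈ -0.231, f(4.5) ≈ -0.978.
T_4 = (Δs/2)·[f(s_0) + 2f(s_1) + 2f(s_2) + 2f(s_3) + f(s_4)].
Sum ≈ 1.080.

1.080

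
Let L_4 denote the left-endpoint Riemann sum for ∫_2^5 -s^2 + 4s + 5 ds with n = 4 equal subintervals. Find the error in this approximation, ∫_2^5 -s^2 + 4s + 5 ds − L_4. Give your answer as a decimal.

Exact integral: ∫_2^5 f(s) ds = 18.
L_4 = 21.09375.
Error = 18 − 21.09375 = -3.09375.

-3.09375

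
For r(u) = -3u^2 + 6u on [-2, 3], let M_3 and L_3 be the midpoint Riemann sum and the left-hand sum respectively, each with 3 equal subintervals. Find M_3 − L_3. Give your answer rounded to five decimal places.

M_3 ≈ -16.5277778.
L_3 ≈ -39.4444444.
M_3 − L_3 ≈ 22.91667.

22.91667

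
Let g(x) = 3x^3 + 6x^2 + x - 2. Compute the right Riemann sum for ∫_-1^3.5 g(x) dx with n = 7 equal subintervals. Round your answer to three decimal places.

266.969

Δx = (3.5 − (-1))/7 = 9/14.
Right endpoints: -5/14, 2/7, 13/14, 11/7, 31/14, 20/7, 3.5.
g(-5/14) = -4743/2744, g(2/7) = -396/343, g(13/14) = 17847/2744, g(11/7) = 8928/343, g(31/14) = 170685/2744, g(20/7) = 41094/343, g(3.5) = 203.625.
Sum = Δx · [g(-5/14) + g(2/7) + g(13/14) + ...].
Sum ≈ 266.969.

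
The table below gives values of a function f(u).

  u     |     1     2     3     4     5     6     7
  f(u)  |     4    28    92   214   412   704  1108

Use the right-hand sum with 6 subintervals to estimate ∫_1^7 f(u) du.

2558

Δu = 1.
Sum = 1·[28 + 92 + 214 + 412 + 704 + 1108] = 2558.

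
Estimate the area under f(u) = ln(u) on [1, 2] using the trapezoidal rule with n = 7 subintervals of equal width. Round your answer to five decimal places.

Δu = (2 − 1)/7 = 1/7.
f(1) ≈ 0.00000, f(8/7) ≈ 0.13353, f(9/7) ≈ 0.25131, f(10/7) ≈ 0.35667, f(11/7) ≈ 0.45199, f(12/7) ≈ 0.53900, f(13/7) ≈ 0.61904, f(2) ≈ 0.69315.
T_7 = (Δu/2)·[f(u_0) + 2f(u_1) + ... + 2f(u_{6}) + f(u_7)].
Sum ≈ 0.38545.

0.38545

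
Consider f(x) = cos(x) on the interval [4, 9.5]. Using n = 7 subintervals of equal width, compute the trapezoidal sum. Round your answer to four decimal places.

0.6462

Δx = (9.5 − 4)/7 = 11/14.
f(4) ≈ -0.6536, f(67/14) ≈ 0.0733, f(39/7) ≈ 0.7572, f(89/14) ≈ 0.9973, f(50/7) ≈ 0.6527, f(111/14) ≈ -0.0745, f(61/7) ≈ -0.7580, f(9.5) ≈ -0.9972.
T_7 = (Δx/2)·[f(x_0) + 2f(x_1) + ... + 2f(x_{6}) + f(x_7)].
Sum ≈ 0.6462.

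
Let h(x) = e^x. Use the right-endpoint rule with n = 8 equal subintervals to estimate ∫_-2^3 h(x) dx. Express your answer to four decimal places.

26.8299

Δx = (3 − (-2))/8 = 0.625.
Right endpoints: -1.375, -0.75, -0.125, 0.5, 1.125, 1.75, 2.375, 3.
h(-1.375) ≈ 0.2528, h(-0.75) ≈ 0.4724, h(-0.125) ≈ 0.8825, h(0.5) ≈ 1.6487, h(1.125) ≈ 3.0802, h(1.75) ≈ 5.7546, h(2.375) ≈ 10.7510, h(3) ≈ 20.0855.
Sum = Δx · [h(-1.375) + h(-0.75) + h(-0.125) + ...].
Sum ≈ 26.8299.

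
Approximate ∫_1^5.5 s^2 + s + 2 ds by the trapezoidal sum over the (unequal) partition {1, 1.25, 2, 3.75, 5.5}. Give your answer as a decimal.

Subinterval widths: 0.25, 0.75, 1.75, 1.75.
f(1) = 4, f(1.25) = 4.8125, f(2) = 8, f(3.75) = 19.8125, f(5.5) = 37.75.
On each subinterval the trapezoid contributes (Δs_i/2)·[f(s_{i-1}) + f(s_i)].
Sum = 80.609375.

80.609375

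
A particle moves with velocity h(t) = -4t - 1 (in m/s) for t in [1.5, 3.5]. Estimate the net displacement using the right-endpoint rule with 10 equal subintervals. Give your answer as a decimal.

Δt = (3.5 − 1.5)/10 = 0.2.
Right endpoints: 1.7, 1.9, 2.1, 2.3, 2.5, 2.7, 2.9, 3.1, 3.3, 3.5.
h(1.7) = -7.8, h(1.9) = -8.6, h(2.1) = -9.4, h(2.3) = -10.2, h(2.5) = -11, h(2.7) = -11.8, h(2.9) = -12.6, h(3.1) = -13.4, h(3.3) = -14.2, h(3.5) = -15.
Sum = Δt · [h(1.7) + h(1.9) + h(2.1) + ...].
Sum = -22.8.

-22.8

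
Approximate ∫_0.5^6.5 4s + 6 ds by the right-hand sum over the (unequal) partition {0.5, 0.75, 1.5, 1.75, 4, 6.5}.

Subinterval widths: 0.25, 0.75, 0.25, 2.25, 2.5.
Right endpoints: 0.75, 1.5, 1.75, 4, 6.5.
f(0.75) = 9, f(1.5) = 12, f(1.75) = 13, f(4) = 22, f(6.5) = 32.
Sum = Σ Δs_i · f(s_i).
Sum = 144.

144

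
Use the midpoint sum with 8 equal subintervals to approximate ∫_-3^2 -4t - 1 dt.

5

Δt = (2 − (-3))/8 = 0.625.
Midpoints: -2.6875, -2.0625, -1.4375, -0.8125, -0.1875, 0.4375, 1.0625, 1.6875.
f(-2.6875) = 9.75, f(-2.0625) = 7.25, f(-1.4375) = 4.75, f(-0.8125) = 2.25, f(-0.1875) = -0.25, f(0.4375) = -2.75, f(1.0625) = -5.25, f(1.6875) = -7.75.
Sum = Δt · [f(-2.6875) + f(-2.0625) + f(-1.4375) + ...].
Sum = 5.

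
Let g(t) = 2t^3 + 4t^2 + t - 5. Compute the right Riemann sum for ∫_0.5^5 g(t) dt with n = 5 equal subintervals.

Δt = (5 − 0.5)/5 = 0.9.
Right endpoints: 1.4, 2.3, 3.2, 4.1, 5.
g(1.4) = 9.728, g(2.3) = 42.794, g(3.2) = 104.696, g(4.1) = 204.182, g(5) = 350.
Sum = Δt · [g(1.4) + g(2.3) + g(3.2) + g(4.1) + g(5)].
Sum = 640.26.

640.26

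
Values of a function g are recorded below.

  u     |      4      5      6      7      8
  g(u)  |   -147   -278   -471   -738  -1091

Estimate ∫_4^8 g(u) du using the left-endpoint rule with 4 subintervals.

Δu = 1.
Sum = 1·[(-147) + (-278) + (-471) + (-738)] = -1634.

-1634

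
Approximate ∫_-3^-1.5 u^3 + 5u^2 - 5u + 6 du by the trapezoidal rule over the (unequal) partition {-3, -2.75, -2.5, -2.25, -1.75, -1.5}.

Subinterval widths: 0.25, 0.25, 0.25, 0.5, 0.25.
f(-3) = 39, f(-2.75) = 36.765625, f(-2.5) = 34.125, f(-2.25) = 31.171875, f(-1.75) = 24.703125, f(-1.5) = 21.375.
On each subinterval the trapezoid contributes (Δu_i/2)·[f(u_{i-1}) + f(u_i)].
Sum = 46.22265625.

46.22265625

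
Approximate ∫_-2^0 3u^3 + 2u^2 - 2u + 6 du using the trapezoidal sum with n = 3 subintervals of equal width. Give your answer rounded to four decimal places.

8.2963

Δu = (0 − (-2))/3 = 2/3.
f(-2) = -6, f(-4/3) = 46/9, f(-2/3) = 22/3, f(0) = 6.
T_3 = (Δu/2)·[f(u_0) + 2f(u_1) + 2f(u_2) + f(u_3)].
Sum ≈ 8.2963.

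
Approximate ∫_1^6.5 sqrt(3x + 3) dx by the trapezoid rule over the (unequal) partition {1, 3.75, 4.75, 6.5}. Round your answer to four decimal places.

20.3073

Subinterval widths: 2.75, 1, 1.75.
f(1) ≈ 2.4495, f(3.75) ≈ 3.7749, f(4.75) ≈ 4.1533, f(6.5) ≈ 4.7434.
On each subinterval the trapezoid contributes (Δx_i/2)·[f(x_{i-1}) + f(x_i)].
Sum ≈ 20.3073.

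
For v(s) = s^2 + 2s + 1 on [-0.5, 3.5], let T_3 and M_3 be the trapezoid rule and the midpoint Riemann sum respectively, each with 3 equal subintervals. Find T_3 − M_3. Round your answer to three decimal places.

T_3 ≈ 31.51852.
M_3 ≈ 29.74074.
T_3 − M_3 ≈ 1.778.

1.778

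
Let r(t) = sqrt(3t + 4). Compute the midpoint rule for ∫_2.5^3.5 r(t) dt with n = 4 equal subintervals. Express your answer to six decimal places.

Δt = (3.5 − 2.5)/4 = 0.25.
Midpoints: 2.625, 2.875, 3.125, 3.375.
r(2.625) ≈ 3.446012, r(2.875) ≈ 3.553168, r(3.125) ≈ 3.657185, r(3.375) ≈ 3.758324.
Sum = Δt · [r(2.625) + r(2.875) + r(3.125) + r(3.375)].
Sum ≈ 3.603672.

3.603672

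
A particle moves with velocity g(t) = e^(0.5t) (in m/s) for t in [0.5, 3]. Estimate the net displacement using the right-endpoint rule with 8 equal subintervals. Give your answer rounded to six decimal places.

6.907968

Δt = (3 − 0.5)/8 = 0.3125.
Right endpoints: 0.8125, 1.125, 1.4375, 1.75, 2.0625, 2.375, 2.6875, 3.
g(0.8125) ≈ 1.501178, g(1.125) ≈ 1.755055, g(1.4375) ≈ 2.051867, g(1.75) ≈ 2.398875, g(2.0625) ≈ 2.804569, g(2.375) ≈ 3.278874, g(2.6875) ≈ 3.833392, g(3) ≈ 4.481689.
Sum = Δt · [g(0.8125) + g(1.125) + g(1.4375) + ...].
Sum ≈ 6.907968.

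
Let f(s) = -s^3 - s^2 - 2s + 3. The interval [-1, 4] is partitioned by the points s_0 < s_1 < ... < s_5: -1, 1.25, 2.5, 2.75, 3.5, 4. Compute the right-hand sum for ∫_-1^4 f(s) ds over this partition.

Subinterval widths: 2.25, 1.25, 0.25, 0.75, 0.5.
Right endpoints: 1.25, 2.5, 2.75, 3.5, 4.
f(1.25) = -3.015625, f(2.5) = -23.875, f(2.75) = -30.859375, f(3.5) = -59.125, f(4) = -85.
Sum = Σ Δs_i · f(s_i).
Sum = -131.1875.

-131.1875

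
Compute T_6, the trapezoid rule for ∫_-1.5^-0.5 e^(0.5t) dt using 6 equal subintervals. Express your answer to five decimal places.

0.61322

Δt = (-0.5 − (-1.5))/6 = 1/6.
f(-1.5) ≈ 0.47237, f(-4/3) ≈ 0.51342, f(-7/6) ≈ 0.55804, f(-1) ≈ 0.60653, f(-5/6) ≈ 0.65924, f(-2/3) ≈ 0.71653, f(-0.5) ≈ 0.77880.
T_6 = (Δt/2)·[f(t_0) + 2f(t_1) + ... + 2f(t_{5}) + f(t_6)].
Sum ≈ 0.61322.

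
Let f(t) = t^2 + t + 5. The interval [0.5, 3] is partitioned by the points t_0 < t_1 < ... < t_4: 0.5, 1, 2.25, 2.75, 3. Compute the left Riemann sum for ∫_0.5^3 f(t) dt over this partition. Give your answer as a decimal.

Subinterval widths: 0.5, 1.25, 0.5, 0.25.
Left endpoints: 0.5, 1, 2.25, 2.75.
f(0.5) = 5.75, f(1) = 7, f(2.25) = 12.3125, f(2.75) = 15.3125.
Sum = Σ Δt_i · f(t_i).
Sum = 21.609375.

21.609375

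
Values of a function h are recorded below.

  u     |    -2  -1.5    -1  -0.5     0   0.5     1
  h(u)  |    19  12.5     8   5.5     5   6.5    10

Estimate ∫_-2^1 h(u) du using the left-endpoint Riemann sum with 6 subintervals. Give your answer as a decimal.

28.25

Δu = 0.5.
Sum = 0.5·[19 + 12.5 + 8 + 5.5 + 5 + 6.5] = 28.25.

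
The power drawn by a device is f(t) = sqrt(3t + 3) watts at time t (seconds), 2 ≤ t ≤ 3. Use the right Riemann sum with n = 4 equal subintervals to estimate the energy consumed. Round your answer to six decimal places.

Δt = (3 − 2)/4 = 0.25.
Right endpoints: 2.25, 2.5, 2.75, 3.
f(2.25) ≈ 3.122499, f(2.5) ≈ 3.240370, f(2.75) ≈ 3.354102, f(3) ≈ 3.464102.
Sum = Δt · [f(2.25) + f(2.5) + f(2.75) + f(3)].
Sum ≈ 3.295268.

3.295268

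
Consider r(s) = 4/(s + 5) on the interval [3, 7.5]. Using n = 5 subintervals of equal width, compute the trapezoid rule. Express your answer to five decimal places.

Δs = (7.5 − 3)/5 = 0.9.
r(3) = 0.5, r(3.9) = 40/89, r(4.8) = 20/49, r(5.7) = 40/107, r(6.6) = 10/29, r(7.5) = 0.32.
T_5 = (Δs/2)·[r(s_0) + 2r(s_1) + ... + 2r(s_{4}) + r(s_5)].
Sum ≈ 1.78763.

1.78763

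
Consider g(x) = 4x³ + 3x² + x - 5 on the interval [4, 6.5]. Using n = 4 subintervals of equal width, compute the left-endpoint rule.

Δx = (6.5 − 4)/4 = 0.625.
Left endpoints: 4, 4.625, 5.25, 5.875.
g(4) = 303, g(4.625) = 459.5234375, g(5.25) = 661.75, g(5.875) = 915.5390625.
Sum = Δx · [g(4) + g(4.625) + g(5.25) + g(5.875)].
Sum = 1462.3828125.

1462.3828125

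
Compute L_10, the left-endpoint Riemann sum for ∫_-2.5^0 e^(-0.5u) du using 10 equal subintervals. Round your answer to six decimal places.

Δu = (0 − (-2.5))/10 = 0.25.
Left endpoints: -2.5, -2.25, -2, -1.75, -1.5, -1.25, -1, -0.75, -0.5, -0.25.
f(-2.5) ≈ 3.490343, f(-2.25) ≈ 3.080217, f(-2) ≈ 2.718282, f(-1.75) ≈ 2.398875, f(-1.5) ≈ 2.117000, f(-1.25) ≈ 1.868246, f(-1) ≈ 1.648721, f(-0.75) ≈ 1.454991, f(-0.5) ≈ 1.284025, f(-0.25) ≈ 1.133148.
Sum = Δu · [f(-2.5) + f(-2.25) + f(-2) + ...].
Sum ≈ 5.298462.

5.298462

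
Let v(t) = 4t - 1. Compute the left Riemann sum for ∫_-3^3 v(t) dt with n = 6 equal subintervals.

Δt = (3 − (-3))/6 = 1.
Left endpoints: -3, -2, -1, 0, 1, 2.
v(-3) = -13, v(-2) = -9, v(-1) = -5, v(0) = -1, v(1) = 3, v(2) = 7.
Sum = Δt · [v(-3) + v(-2) + v(-1) + ...].
Sum = -18.

-18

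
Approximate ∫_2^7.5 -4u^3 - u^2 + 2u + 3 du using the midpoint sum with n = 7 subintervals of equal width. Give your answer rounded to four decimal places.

-3200.8597

Δu = (7.5 − 2)/7 = 11/14.
Midpoints: 67/28, 89/28, 111/28, 4.75, 155/28, 177/28, 199/28.
f(67/28) = -144729/2744, f(89/28) = -88633/686, f(111/28) = -696951/2744, f(4.75) = -438.75, f(155/28) = -1907413/2744, f(177/28) = -354918/343, f(199/28) = -4031667/2744.
Sum = Δu · [f(67/28) + f(89/28) + f(111/28) + ...].
Sum ≈ -3200.8597.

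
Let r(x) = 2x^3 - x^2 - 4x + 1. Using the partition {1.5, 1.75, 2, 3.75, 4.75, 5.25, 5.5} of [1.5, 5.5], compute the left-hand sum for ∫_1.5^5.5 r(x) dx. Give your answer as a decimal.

Subinterval widths: 0.25, 0.25, 1.75, 1, 0.5, 0.25.
Left endpoints: 1.5, 1.75, 2, 3.75, 4.75, 5.25.
r(1.5) = -0.5, r(1.75) = 1.65625, r(2) = 5, r(3.75) = 77.40625, r(4.75) = 173.78125, r(5.25) = 241.84375.
Sum = Σ Δx_i · r(x_i).
Sum = 233.796875.

233.796875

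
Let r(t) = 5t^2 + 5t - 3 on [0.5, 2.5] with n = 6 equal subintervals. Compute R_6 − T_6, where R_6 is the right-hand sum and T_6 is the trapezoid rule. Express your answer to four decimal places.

R_6 ≈ 41.685185.
T_6 ≈ 35.018519.
R_6 − T_6 ≈ 6.6667.

6.6667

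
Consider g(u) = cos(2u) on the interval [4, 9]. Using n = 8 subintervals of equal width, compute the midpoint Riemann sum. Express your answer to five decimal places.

Δu = (9 − 4)/8 = 0.625.
Midpoints: 4.3125, 4.9375, 5.5625, 6.1875, 6.8125, 7.4375, 8.0625, 8.6875.
g(4.3125) ≈ -0.69687, g(4.9375) ≈ -0.90035, g(5.5625) ≈ 0.12906, g(6.1875) ≈ 0.98174, g(6.8125) ≈ 0.49007, g(7.4375) ≈ -0.67269, g(8.0625) ≈ -0.91429, g(8.6875) ≈ 0.09609.
Sum = Δu · [g(4.3125) + g(4.9375) + g(5.5625) + ...].
Sum ≈ -0.92952.

-0.92952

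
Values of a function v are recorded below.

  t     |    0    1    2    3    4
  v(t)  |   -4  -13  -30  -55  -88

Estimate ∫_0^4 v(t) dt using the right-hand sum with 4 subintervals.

Δt = 1.
Sum = 1·[(-13) + (-30) + (-55) + (-88)] = -186.

-186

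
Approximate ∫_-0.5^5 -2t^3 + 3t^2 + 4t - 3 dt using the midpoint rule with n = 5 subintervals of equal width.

Δt = (5 − (-0.5))/5 = 1.1.
Midpoints: 0.05, 1.15, 2.25, 3.35, 4.45.
f(0.05) = -2.79275, f(1.15) = 2.52575, f(2.25) = -1.59375, f(3.35) = -31.12325, f(4.45) = -102.03475.
Sum = Δt · [f(0.05) + f(1.15) + f(2.25) + f(3.35) + f(4.45)].
Sum = -148.520625.

-148.520625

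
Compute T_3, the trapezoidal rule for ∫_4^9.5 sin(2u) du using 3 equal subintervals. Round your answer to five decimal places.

Δu = (9.5 − 4)/3 = 11/6.
f(4) ≈ 0.98936, f(35/6) ≈ -0.78314, f(23/3) ≈ 0.36593, f(9.5) ≈ 0.14988.
T_3 = (Δu/2)·[f(u_0) + 2f(u_1) + 2f(u_2) + f(u_3)].
Sum ≈ 0.27941.

0.27941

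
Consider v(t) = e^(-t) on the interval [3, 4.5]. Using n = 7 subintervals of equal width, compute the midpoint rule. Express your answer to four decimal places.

0.0386

Δt = (4.5 − 3)/7 = 3/14.
Midpoints: 87/28, 93/28, 99/28, 3.75, 111/28, 117/28, 123/28.
v(87/28) ≈ 0.0447, v(93/28) ≈ 0.0361, v(99/28) ≈ 0.0291, v(3.75) ≈ 0.0235, v(111/28) ≈ 0.0190, v(117/28) ≈ 0.0153, v(123/28) ≈ 0.0124.
Sum = Δt · [v(87/28) + v(93/28) + v(99/28) + ...].
Sum ≈ 0.0386.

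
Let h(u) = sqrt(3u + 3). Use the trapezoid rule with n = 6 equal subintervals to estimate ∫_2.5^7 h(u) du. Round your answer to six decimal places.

18.559691

Δu = (7 − 2.5)/6 = 0.75.
h(2.5) ≈ 3.240370, h(3.25) ≈ 3.570714, h(4) ≈ 3.872983, h(4.75) ≈ 4.153312, h(5.5) ≈ 4.415880, h(6.25) ≈ 4.663690, h(7) ≈ 4.898979.
T_6 = (Δu/2)·[h(u_0) + 2h(u_1) + ... + 2h(u_{5}) + h(u_6)].
Sum ≈ 18.559691.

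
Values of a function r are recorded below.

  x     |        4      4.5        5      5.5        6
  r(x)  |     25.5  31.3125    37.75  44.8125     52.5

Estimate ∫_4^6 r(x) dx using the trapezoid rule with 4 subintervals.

Δx = 0.5.
T_4 = (0.5/2)·[25.5 + 2·31.3125 + 2·37.75 + 2·44.8125 + 52.5] = 76.4375.

76.4375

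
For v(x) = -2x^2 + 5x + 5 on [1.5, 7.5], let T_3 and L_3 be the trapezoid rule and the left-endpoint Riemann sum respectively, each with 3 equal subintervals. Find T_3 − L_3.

T_3 = -122.
L_3 = -44.
T_3 − L_3 = -78.

-78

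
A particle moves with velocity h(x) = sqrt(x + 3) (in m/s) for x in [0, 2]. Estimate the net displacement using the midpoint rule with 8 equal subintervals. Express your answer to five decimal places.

Δx = (2 − 0)/8 = 0.25.
Midpoints: 0.125, 0.375, 0.625, 0.875, 1.125, 1.375, 1.625, 1.875.
h(0.125) ≈ 1.76777, h(0.375) ≈ 1.83712, h(0.625) ≈ 1.90394, h(0.875) ≈ 1.96850, h(1.125) ≈ 2.03101, h(1.375) ≈ 2.09165, h(1.625) ≈ 2.15058, h(1.875) ≈ 2.20794.
Sum = Δx · [h(0.125) + h(0.375) + h(0.625) + ...].
Sum ≈ 3.98963.

3.98963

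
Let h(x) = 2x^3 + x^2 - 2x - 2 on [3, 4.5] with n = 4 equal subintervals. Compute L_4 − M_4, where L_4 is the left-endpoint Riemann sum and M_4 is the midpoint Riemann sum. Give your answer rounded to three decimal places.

-24.354

L_4 ≈ 146.88867.
M_4 ≈ 171.24316.
L_4 − M_4 ≈ -24.354.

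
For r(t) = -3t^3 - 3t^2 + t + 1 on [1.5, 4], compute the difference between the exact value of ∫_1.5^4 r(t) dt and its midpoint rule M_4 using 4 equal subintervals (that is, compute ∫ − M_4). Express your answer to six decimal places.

-2.258301

Exact integral: ∫_1.5^4 r(t) dt = -239.453125.
M_4 ≈ -237.19482422.
Error ≈ -239.453125 − (-237.19482422) ≈ -2.258301.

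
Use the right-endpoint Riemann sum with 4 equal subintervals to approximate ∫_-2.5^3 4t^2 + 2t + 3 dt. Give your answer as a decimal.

98.140625

Δt = (3 − (-2.5))/4 = 1.375.
Right endpoints: -1.125, 0.25, 1.625, 3.
f(-1.125) = 5.8125, f(0.25) = 3.75, f(1.625) = 16.8125, f(3) = 45.
Sum = Δt · [f(-1.125) + f(0.25) + f(1.625) + f(3)].
Sum = 98.140625.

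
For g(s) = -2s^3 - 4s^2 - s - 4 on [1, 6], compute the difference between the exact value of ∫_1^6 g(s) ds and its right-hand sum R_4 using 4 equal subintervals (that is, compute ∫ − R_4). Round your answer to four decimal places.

Exact integral: ∫_1^6 g(s) ds ≈ -971.666667.
R_4 = -1363.59375.
Error ≈ -971.666667 − (-1363.59375) ≈ 391.9271.

391.9271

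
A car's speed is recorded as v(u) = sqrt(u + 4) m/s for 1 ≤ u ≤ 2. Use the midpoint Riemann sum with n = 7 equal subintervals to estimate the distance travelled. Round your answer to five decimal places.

2.34442

Δu = (2 − 1)/7 = 1/7.
Midpoints: 15/14, 17/14, 19/14, 1.5, 23/14, 25/14, 27/14.
v(15/14) ≈ 2.25198, v(17/14) ≈ 2.28348, v(19/14) ≈ 2.31455, v(1.5) ≈ 2.34521, v(23/14) ≈ 2.37547, v(25/14) ≈ 2.40535, v(27/14) ≈ 2.43487.
Sum = Δu · [v(15/14) + v(17/14) + v(19/14) + ...].
Sum ≈ 2.34442.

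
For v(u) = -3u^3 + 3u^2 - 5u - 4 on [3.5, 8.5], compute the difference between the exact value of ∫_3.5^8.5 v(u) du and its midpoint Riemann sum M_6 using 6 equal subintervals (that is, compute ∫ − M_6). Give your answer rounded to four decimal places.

-14.7569

Exact integral: ∫_3.5^8.5 v(u) du = -3401.25.
M_6 ≈ -3386.493056.
Error ≈ -3401.25 − (-3386.493056) ≈ -14.7569.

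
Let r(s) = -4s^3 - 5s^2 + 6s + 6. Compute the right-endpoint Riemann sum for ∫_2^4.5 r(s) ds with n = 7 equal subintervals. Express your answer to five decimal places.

Δs = (4.5 − 2)/7 = 5/14.
Right endpoints: 33/14, 19/7, 43/14, 24/7, 53/14, 29/7, 4.5.
r(33/14) = -82353/1372, r(19/7) = -32427/343, r(43/14) = -190213/1372, r(24/7) = -66342/343, r(53/14) = -356673/1372, r(29/7) = -116407/343, r(4.5) = -432.75.
Sum = Δs · [r(33/14) + r(19/7) + r(43/14) + ...].
Sum ≈ -542.39796.

-542.39796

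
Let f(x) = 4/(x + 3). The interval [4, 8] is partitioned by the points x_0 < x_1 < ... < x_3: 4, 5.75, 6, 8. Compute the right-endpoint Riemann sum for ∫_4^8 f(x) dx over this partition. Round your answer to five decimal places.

Subinterval widths: 1.75, 0.25, 2.
Right endpoints: 5.75, 6, 8.
f(5.75) = 16/35, f(6) = 4/9, f(8) = 4/11.
Sum = Σ Δx_i · f(x_i).
Sum ≈ 1.63838.

1.63838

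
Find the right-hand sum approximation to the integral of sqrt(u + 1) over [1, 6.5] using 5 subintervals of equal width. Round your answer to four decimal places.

12.5187

Δu = (6.5 − 1)/5 = 1.1.
Right endpoints: 2.1, 3.2, 4.3, 5.4, 6.5.
f(2.1) ≈ 1.7607, f(3.2) ≈ 2.0494, f(4.3) ≈ 2.3022, f(5.4) ≈ 2.5298, f(6.5) ≈ 2.7386.
Sum = Δu · [f(2.1) + f(3.2) + f(4.3) + f(5.4) + f(6.5)].
Sum ≈ 12.5187.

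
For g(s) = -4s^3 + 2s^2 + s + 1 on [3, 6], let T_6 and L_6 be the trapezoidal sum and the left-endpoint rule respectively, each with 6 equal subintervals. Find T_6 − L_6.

-174.75

T_6 = -1079.
L_6 = -904.25.
T_6 − L_6 = -174.75.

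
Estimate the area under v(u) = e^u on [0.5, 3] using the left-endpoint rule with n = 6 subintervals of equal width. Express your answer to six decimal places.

Δu = (3 − 0.5)/6 = 5/12.
Left endpoints: 0.5, 11/12, 4/3, 1.75, 13/6, 31/12.
v(0.5) ≈ 1.648721, v(11/12) ≈ 2.500940, v(4/3) ≈ 3.793668, v(1.75) ≈ 5.754603, v(13/6) ≈ 8.729138, v(31/12) ≈ 13.241202.
Sum = Δu · [v(0.5) + v(11/12) + v(4/3) + ...].
Sum ≈ 14.861780.

14.861780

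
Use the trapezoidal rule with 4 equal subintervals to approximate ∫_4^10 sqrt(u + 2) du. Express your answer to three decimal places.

Δu = (10 − 4)/4 = 1.5.
f(4) ≈ 2.449, f(5.5) ≈ 2.739, f(7) ≈ 3.000, f(8.5) ≈ 3.240, f(10) ≈ 3.464.
T_4 = (Δu/2)·[f(u_0) + 2f(u_1) + 2f(u_2) + 2f(u_3) + f(u_4)].
Sum ≈ 17.904.

17.904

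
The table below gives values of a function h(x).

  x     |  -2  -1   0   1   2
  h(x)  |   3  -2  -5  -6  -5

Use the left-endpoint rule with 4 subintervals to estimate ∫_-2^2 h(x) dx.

-10

Δx = 1.
Sum = 1·[3 + (-2) + (-5) + (-6)] = -10.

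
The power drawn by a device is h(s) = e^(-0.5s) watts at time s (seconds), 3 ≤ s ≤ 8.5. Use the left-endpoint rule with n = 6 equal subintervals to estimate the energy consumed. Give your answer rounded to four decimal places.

0.5207

Δs = (8.5 − 3)/6 = 11/12.
Left endpoints: 3, 47/12, 29/6, 5.75, 20/3, 91/12.
h(3) ≈ 0.2231, h(47/12) ≈ 0.1411, h(29/6) ≈ 0.0892, h(5.75) ≈ 0.0564, h(20/3) ≈ 0.0357, h(91/12) ≈ 0.0226.
Sum = Δs · [h(3) + h(47/12) + h(29/6) + ...].
Sum ≈ 0.5207.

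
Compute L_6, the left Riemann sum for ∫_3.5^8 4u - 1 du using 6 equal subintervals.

92.25

Δu = (8 − 3.5)/6 = 0.75.
Left endpoints: 3.5, 4.25, 5, 5.75, 6.5, 7.25.
f(3.5) = 13, f(4.25) = 16, f(5) = 19, f(5.75) = 22, f(6.5) = 25, f(7.25) = 28.
Sum = Δu · [f(3.5) + f(4.25) + f(5) + ...].
Sum = 92.25.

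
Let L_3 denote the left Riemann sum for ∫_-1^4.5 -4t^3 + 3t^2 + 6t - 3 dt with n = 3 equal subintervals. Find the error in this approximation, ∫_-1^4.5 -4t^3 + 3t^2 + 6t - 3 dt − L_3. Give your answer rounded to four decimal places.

-199.1458

Exact integral: ∫_-1^4.5 f(t) dt = -275.6875.
L_3 ≈ -76.541667.
Error ≈ -275.6875 − (-76.541667) ≈ -199.1458.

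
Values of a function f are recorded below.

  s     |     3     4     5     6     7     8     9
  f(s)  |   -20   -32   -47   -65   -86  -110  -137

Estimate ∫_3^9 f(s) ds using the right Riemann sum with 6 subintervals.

-477

Δs = 1.
Sum = 1·[(-32) + (-47) + (-65) + (-86) + (-110) + (-137)] = -477.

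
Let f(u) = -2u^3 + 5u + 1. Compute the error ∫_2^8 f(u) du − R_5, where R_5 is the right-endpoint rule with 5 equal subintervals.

Exact integral: ∫_2^8 f(u) du = -1884.
R_5 = -2514.
Error = -1884 − (-2514) = 630.

630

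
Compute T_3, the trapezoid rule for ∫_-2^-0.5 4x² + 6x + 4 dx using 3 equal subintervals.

Δx = (-0.5 − (-2))/3 = 0.5.
f(-2) = 8, f(-1.5) = 4, f(-1) = 2, f(-0.5) = 2.
T_3 = (Δx/2)·[f(x_0) + 2f(x_1) + 2f(x_2) + f(x_3)].
Sum = 5.5.

5.5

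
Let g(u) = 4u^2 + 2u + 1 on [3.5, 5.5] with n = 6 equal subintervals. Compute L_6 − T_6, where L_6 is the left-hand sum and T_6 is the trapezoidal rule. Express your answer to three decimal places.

-12.667

L_6 ≈ 172.14815.
T_6 ≈ 184.81481.
L_6 − T_6 ≈ -12.667.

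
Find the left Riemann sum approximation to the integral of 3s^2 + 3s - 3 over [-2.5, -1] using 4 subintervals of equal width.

Δs = (-1 − (-2.5))/4 = 0.375.
Left endpoints: -2.5, -2.125, -1.75, -1.375.
f(-2.5) = 8.25, f(-2.125) = 4.171875, f(-1.75) = 0.9375, f(-1.375) = -1.453125.
Sum = Δs · [f(-2.5) + f(-2.125) + f(-1.75) + f(-1.375)].
Sum = 4.46484375.

4.46484375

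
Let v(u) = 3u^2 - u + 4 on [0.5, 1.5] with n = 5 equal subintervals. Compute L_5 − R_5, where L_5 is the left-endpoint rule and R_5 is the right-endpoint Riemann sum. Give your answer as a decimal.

-1

L_5 = 5.77.
R_5 = 6.77.
L_5 − R_5 = -1.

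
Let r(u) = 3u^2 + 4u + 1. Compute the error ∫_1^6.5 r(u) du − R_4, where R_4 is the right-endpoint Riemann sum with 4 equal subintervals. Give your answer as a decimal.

-105.40234375

Exact integral: ∫_1^6.5 r(u) du = 361.625.
R_4 = 467.02734375.
Error = 361.625 − 467.02734375 = -105.40234375.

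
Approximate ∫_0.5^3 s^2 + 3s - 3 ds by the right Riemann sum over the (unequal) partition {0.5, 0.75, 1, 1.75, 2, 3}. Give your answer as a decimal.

Subinterval widths: 0.25, 0.25, 0.75, 0.25, 1.
Right endpoints: 0.75, 1, 1.75, 2, 3.
f(0.75) = -0.1875, f(1) = 1, f(1.75) = 5.3125, f(2) = 7, f(3) = 15.
Sum = Σ Δs_i · f(s_i).
Sum = 20.9375.

20.9375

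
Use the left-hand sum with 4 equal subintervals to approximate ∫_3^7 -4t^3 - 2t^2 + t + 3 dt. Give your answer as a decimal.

Δt = (7 − 3)/4 = 1.
Left endpoints: 3, 4, 5, 6.
f(3) = -120, f(4) = -281, f(5) = -542, f(6) = -927.
Sum = Δt · [f(3) + f(4) + f(5) + f(6)].
Sum = -1870.

-1870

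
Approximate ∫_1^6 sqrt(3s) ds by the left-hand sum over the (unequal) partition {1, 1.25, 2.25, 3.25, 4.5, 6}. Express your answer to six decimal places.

14.382056

Subinterval widths: 0.25, 1, 1, 1.25, 1.5.
Left endpoints: 1, 1.25, 2.25, 3.25, 4.5.
f(1) ≈ 1.732051, f(1.25) ≈ 1.936492, f(2.25) ≈ 2.598076, f(3.25) ≈ 3.122499, f(4.5) ≈ 3.674235.
Sum = Σ Δs_i · f(s_i).
Sum ≈ 14.382056.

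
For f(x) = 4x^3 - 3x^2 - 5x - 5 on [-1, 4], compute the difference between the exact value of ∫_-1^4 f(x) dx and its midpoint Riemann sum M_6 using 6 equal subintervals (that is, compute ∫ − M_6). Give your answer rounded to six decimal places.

4.340278

Exact integral: ∫_-1^4 f(x) dx = 127.5.
M_6 ≈ 123.15972222.
Error ≈ 127.5 − 123.15972222 ≈ 4.340278.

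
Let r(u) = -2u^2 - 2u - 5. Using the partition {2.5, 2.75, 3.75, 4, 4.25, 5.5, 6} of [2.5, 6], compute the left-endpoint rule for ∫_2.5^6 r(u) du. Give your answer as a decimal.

-152.9375

Subinterval widths: 0.25, 1, 0.25, 0.25, 1.25, 0.5.
Left endpoints: 2.5, 2.75, 3.75, 4, 4.25, 5.5.
r(2.5) = -22.5, r(2.75) = -25.625, r(3.75) = -40.625, r(4) = -45, r(4.25) = -49.625, r(5.5) = -76.5.
Sum = Σ Δu_i · r(u_i).
Sum = -152.9375.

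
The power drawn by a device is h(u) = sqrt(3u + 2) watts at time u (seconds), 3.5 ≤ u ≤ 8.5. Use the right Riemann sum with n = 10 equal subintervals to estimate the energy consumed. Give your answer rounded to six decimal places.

Δu = (8.5 − 3.5)/10 = 0.5.
Right endpoints: 4, 4.5, 5, 5.5, 6, 6.5, 7, 7.5, 8, 8.5.
h(4) ≈ 3.741657, h(4.5) ≈ 3.937004, h(5) ≈ 4.123106, h(5.5) ≈ 4.301163, h(6) ≈ 4.472136, h(6.5) ≈ 4.636809, h(7) ≈ 4.795832, h(7.5) ≈ 4.949747, h(8) ≈ 5.099020, h(8.5) ≈ 5.244044.
Sum = Δu · [h(4) + h(4.5) + h(5) + ...].
Sum ≈ 22.650259.

22.650259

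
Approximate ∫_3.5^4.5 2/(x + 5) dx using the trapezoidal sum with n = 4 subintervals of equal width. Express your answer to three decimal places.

0.222

Δx = (4.5 − 3.5)/4 = 0.25.
f(3.5) = 4/17, f(3.75) = 8/35, f(4) = 2/9, f(4.25) = 8/37, f(4.5) = 4/19.
T_4 = (Δx/2)·[f(x_0) + 2f(x_1) + 2f(x_2) + 2f(x_3) + f(x_4)].
Sum ≈ 0.222.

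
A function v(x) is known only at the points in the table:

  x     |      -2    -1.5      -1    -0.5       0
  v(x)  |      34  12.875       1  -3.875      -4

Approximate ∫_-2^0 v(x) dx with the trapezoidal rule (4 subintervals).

Δx = 0.5.
T_4 = (0.5/2)·[34 + 2·12.875 + 2·1 + 2·(-3.875) + (-4)] = 12.5.

12.5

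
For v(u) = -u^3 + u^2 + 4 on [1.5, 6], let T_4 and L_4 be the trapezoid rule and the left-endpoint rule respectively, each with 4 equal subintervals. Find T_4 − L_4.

T_4 ≈ -243.588867.
L_4 ≈ -142.971680.
T_4 − L_4 = -100.6171875.

-100.6171875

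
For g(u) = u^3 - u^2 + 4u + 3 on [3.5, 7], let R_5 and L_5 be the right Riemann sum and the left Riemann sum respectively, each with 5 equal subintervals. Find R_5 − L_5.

R_5 = 647.99.
L_5 = 453.8275.
R_5 − L_5 = 194.1625.

194.1625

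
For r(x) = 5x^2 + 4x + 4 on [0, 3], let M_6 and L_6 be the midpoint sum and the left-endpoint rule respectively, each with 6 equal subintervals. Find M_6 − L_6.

M_6 = 74.6875.
L_6 = 61.375.
M_6 − L_6 = 13.3125.

13.3125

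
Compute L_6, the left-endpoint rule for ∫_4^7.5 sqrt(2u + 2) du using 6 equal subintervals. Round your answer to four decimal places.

Δu = (7.5 − 4)/6 = 7/12.
Left endpoints: 4, 55/12, 31/6, 5.75, 19/3, 83/12.
f(4) ≈ 3.1623, f(55/12) ≈ 3.3417, f(31/6) ≈ 3.5119, f(5.75) ≈ 3.6742, f(19/3) ≈ 3.8297, f(83/12) ≈ 3.9791.
Sum = Δu · [f(4) + f(55/12) + f(31/6) + ...].
Sum ≈ 12.5410.

12.5410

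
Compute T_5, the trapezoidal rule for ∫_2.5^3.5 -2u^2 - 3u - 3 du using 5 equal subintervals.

-30.18

Δu = (3.5 − 2.5)/5 = 0.2.
f(2.5) = -23, f(2.7) = -25.68, f(2.9) = -28.52, f(3.1) = -31.52, f(3.3) = -34.68, f(3.5) = -38.
T_5 = (Δu/2)·[f(u_0) + 2f(u_1) + ... + 2f(u_{4}) + f(u_5)].
Sum = -30.18.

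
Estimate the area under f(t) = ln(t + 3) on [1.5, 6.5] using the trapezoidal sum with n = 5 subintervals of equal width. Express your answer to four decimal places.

9.6092

Δt = (6.5 − 1.5)/5 = 1.
f(1.5) ≈ 1.5041, f(2.5) ≈ 1.7047, f(3.5) ≈ 1.8718, f(4.5) ≈ 2.0149, f(5.5) ≈ 2.1401, f(6.5) ≈ 2.2513.
T_5 = (Δt/2)·[f(t_0) + 2f(t_1) + ... + 2f(t_{4}) + f(t_5)].
Sum ≈ 9.6092.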